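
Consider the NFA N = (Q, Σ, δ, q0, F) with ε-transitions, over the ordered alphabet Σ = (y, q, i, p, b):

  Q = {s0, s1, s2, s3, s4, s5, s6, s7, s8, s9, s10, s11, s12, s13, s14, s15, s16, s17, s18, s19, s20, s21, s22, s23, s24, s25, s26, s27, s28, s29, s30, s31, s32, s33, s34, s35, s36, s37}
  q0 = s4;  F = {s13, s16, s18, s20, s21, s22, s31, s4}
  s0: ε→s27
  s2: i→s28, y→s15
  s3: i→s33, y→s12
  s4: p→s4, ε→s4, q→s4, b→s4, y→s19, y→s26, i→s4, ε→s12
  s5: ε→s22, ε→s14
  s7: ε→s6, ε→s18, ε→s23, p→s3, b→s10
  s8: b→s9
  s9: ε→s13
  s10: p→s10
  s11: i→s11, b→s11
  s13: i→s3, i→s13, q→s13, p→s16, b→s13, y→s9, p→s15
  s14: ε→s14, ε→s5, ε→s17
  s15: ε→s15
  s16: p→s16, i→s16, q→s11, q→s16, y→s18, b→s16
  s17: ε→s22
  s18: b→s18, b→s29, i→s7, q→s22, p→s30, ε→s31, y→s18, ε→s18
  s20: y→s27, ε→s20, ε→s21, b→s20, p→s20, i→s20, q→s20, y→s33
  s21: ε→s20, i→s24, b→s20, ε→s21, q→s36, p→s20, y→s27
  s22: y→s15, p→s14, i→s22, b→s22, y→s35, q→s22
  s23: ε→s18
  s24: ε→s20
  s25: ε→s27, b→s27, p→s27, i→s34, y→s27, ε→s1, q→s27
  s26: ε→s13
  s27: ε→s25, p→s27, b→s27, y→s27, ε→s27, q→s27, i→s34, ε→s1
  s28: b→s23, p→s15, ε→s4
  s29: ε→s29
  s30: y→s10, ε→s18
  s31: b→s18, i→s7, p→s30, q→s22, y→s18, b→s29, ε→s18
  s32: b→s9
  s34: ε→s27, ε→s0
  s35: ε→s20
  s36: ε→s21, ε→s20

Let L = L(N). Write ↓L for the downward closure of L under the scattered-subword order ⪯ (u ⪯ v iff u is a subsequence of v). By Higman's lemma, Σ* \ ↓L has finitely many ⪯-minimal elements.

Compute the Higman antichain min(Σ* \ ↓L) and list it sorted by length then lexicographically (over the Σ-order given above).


A = [ypyqyy].

|Q|=38, |F|=8, |δ|=109 (37 ε).
min D↑ (7 st, q0=0, F={6}): 0:y→1,q→0,i→0,p→0,b→0 1:y→1,q→1,i→1,p→2,b→1 2:y→3,q→2,i→2,p→2,b→2 3:y→3,q→4,i→3,p→3,b→3 4:y→5,q→4,i→4,p→4,b→4 5:y→6,q→5,i→5,p→5,b→5 6:y→6,q→6,i→6,p→6,b→6 (ε-aug+det+¬).
'ypyqyy': N↓-sim [33, 32, 28, 26, 16, 12, 6] end={s0,s1,s25,s27,s33,s34} rej; 6/6 del acc.
1 obstructions.


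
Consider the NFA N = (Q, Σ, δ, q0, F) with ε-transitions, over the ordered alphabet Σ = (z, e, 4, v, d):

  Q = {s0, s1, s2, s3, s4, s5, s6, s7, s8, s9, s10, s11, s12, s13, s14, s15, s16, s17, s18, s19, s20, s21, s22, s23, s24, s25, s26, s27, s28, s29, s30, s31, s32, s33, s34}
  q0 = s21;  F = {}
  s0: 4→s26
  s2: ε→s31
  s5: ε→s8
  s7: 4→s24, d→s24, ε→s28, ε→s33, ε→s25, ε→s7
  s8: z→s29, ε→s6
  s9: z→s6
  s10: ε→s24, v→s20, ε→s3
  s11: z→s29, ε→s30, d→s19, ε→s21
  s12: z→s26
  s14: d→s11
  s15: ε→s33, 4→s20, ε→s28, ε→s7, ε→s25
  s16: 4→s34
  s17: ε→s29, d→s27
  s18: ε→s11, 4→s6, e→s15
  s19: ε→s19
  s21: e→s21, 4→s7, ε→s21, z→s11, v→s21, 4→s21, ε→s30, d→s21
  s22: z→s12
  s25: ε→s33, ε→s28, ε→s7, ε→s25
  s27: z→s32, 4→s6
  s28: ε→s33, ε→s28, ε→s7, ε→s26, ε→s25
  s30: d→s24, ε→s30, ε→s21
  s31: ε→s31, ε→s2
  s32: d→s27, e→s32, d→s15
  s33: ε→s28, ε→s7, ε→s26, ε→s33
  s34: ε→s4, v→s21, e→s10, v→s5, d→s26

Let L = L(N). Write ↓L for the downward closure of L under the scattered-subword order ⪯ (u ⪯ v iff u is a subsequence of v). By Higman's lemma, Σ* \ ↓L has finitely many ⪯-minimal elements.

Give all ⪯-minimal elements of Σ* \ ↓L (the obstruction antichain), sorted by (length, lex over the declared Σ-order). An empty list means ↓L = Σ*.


A = [ε].

|Q|=35, |F|=0, |δ|=70 (38 ε).
min D↑ (1 st, q0=0, F={0}): 0:z→0,e→0,4→0,v→0,d→0 (ε-aug+det+¬).
ε ∈ L(D↑) — L = ∅.


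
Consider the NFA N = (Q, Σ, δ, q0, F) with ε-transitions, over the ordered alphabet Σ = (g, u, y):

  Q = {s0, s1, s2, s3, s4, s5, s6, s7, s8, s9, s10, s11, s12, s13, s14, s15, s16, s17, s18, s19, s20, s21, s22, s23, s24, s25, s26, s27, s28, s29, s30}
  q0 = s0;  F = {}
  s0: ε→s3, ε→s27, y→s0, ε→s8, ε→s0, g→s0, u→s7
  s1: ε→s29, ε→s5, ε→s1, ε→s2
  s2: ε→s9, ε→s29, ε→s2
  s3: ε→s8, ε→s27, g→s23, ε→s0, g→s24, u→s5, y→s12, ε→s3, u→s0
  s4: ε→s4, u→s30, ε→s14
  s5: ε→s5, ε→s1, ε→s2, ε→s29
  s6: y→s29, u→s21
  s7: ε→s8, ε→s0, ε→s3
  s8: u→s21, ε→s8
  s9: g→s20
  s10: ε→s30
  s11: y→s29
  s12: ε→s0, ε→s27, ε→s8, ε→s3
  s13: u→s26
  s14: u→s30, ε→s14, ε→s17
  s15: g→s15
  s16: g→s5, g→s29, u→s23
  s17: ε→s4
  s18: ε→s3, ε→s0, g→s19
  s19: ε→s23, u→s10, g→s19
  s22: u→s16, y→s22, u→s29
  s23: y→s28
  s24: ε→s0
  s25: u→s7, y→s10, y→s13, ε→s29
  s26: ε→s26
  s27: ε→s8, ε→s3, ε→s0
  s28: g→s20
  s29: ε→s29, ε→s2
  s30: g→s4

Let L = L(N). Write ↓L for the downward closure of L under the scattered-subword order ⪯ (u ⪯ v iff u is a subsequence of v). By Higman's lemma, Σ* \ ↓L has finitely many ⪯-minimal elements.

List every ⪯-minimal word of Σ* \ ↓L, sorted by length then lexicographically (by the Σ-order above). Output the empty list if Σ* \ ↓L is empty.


A = [ε].

|Q|=31, |F|=0, |δ|=76 (44 ε).
min D↑ (1 st, q0=0, F={0}): 0:g→0,u→0,y→0 [Hopcroft].
ε ∈ L(D↑) ⇒ ↓L = ∅.


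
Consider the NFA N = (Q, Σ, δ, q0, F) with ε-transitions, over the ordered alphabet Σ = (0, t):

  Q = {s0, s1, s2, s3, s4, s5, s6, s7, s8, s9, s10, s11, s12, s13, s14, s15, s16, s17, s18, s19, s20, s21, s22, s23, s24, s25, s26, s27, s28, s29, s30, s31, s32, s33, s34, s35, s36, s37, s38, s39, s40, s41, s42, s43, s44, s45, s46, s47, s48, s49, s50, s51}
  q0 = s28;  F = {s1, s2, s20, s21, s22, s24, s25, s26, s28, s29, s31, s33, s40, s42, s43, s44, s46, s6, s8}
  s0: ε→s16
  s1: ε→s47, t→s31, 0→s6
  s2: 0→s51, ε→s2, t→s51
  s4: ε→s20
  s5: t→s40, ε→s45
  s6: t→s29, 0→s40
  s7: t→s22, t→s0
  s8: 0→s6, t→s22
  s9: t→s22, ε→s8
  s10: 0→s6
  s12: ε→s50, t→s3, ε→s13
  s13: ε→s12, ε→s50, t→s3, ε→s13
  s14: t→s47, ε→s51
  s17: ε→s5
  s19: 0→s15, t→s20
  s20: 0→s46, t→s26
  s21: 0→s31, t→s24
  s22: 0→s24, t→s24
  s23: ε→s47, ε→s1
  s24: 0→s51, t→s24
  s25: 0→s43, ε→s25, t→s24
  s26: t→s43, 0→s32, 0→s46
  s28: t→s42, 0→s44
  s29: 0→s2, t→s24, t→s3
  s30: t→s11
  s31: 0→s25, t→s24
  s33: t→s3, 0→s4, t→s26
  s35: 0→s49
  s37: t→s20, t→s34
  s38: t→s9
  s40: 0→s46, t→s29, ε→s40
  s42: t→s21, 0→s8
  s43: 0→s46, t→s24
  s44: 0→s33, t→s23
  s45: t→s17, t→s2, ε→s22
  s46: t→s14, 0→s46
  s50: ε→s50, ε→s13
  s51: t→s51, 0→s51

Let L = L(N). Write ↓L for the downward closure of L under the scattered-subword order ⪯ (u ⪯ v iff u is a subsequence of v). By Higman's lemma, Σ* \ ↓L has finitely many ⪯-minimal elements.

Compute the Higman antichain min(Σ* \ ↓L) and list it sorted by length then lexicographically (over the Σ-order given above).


|Q|=52, |F|=19, |δ|=80 (20 ε).
min D↑ (20 st, q0=0, F={18}): 0:0→1,t→2 1:0→3,t→4 2:0→5,t→6 3:0→7,t→8 4:0→9,t→10 5:0→9,t→11 6:0→10,t→12 7:0→13,t→8 8:0→13,t→14 9:0→15,t→16 10:0→17,t→12 11:0→12,t→12 12:0→18,t→12 13:0→13,t→18 14:0→13,t→12 15:0→13,t→16 16:0→19,t→12 17:0→14,t→12 18:0→18,t→18 19:0→18,t→18 (ε-aug+det+¬).
'ttt0': N↓-sim [26, 21, 13, 5, 1] end={s51} — reject; 4/4 single-dels accept.
'0000t': run [26, 23, 17, 14, 6, 3] end={s14,s47,s51} ∉↓L; 5/5 deletions ∈↓L.
'00t0t': N↓-sim [26, 23, 17, 11, 6, 3] end={s14,s47,s51} rej; 5/5 del acc.
't0t00': run [26, 21, 16, 8, 3, 1] end={s51} — reject; 5/5 single-dels accept.
4 obstructions.

A = [ttt0, 0000t, 00t0t, t0t00].


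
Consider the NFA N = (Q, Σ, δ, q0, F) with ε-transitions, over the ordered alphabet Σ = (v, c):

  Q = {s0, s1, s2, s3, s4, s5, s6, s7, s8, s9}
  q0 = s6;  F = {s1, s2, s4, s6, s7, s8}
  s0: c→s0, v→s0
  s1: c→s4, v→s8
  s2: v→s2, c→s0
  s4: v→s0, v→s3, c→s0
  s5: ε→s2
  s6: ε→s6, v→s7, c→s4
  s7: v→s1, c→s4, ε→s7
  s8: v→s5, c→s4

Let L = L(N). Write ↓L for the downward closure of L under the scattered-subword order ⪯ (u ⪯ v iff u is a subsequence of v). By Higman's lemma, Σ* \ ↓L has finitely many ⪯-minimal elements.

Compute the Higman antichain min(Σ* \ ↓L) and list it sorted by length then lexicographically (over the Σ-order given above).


Antichain: [cv, cc, vvvvc].

|Q|=10, |F|=6, |δ|=18 (3 ε).
min D↑ (7 st, q0=0, F={4}): 0:v→1,c→2 1:v→3,c→2 2:v→4,c→4 3:v→5,c→2 4:v→4,c→4 5:v→6,c→2 6:v→6,c→4 (ε-aug+det+¬).
'cv': N↓-sim [9, 3, 2] end={s0,s3} — reject; 2/2 del acc.
'cc': run [9, 3, 1] end={s0} rej; 2/2 del acc.
'vvvvc': run [9, 8, 7, 6, 4, 1] end={s0} rej; 5/5 single-dels accept.
3 obstructions.


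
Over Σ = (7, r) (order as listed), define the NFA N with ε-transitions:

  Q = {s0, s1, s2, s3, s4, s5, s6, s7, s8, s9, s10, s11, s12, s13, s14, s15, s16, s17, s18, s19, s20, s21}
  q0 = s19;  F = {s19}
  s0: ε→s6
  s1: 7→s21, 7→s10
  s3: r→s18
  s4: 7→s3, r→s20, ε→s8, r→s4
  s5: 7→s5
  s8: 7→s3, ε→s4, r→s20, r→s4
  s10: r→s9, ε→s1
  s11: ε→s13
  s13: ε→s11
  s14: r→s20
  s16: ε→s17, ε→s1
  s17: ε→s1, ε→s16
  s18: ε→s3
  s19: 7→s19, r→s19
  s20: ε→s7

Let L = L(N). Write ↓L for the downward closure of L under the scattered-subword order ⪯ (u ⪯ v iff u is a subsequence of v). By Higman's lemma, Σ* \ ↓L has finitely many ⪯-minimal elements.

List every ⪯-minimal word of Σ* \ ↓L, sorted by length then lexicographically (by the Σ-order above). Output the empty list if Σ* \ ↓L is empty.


min(Σ*\↓L) = [].

|Q|=22, |F|=1, |δ|=26 (12 ε).
min D↑ (1 st, q0=0, F={}): 0:7→0,r→0 [Hopcroft].
L(D↑) = ∅ ⇒ ↓L = Σ*.


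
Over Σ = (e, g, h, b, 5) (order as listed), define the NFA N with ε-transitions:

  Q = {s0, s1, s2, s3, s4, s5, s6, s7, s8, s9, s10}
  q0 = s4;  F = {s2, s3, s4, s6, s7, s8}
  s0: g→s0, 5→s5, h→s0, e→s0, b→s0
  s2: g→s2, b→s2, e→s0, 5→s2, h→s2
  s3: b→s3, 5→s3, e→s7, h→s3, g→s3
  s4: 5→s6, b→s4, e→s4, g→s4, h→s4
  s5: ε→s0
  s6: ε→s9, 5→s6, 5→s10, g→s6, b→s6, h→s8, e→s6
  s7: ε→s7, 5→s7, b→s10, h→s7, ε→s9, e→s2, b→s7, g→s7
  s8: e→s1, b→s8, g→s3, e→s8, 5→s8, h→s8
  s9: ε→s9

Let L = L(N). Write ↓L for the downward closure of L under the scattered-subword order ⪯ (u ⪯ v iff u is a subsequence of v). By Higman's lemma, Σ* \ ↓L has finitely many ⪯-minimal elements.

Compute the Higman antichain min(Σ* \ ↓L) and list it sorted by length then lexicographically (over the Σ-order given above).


Antichain: [5hgeee].

|Q|=11, |F|=6, |δ|=43 (5 ε).
min D↑ (7 st, q0=0, F={6}): 0:e→0,g→0,h→0,b→0,5→1 1:e→1,g→1,h→2,b→1,5→1 2:e→2,g→3,h→2,b→2,5→2 3:e→4,g→3,h→3,b→3,5→3 4:e→5,g→4,h→4,b→4,5→4 5:e→6,g→5,h→5,b→5,5→5 6:e→6,g→6,h→6,b→6,5→6 (ε-aug+det+¬).
'5hgeee': run [11, 10, 9, 7, 6, 3, 2] end={s0,s5} rej; 6/6 deletions ∈↓L.
1 words, ⪯-incomp.


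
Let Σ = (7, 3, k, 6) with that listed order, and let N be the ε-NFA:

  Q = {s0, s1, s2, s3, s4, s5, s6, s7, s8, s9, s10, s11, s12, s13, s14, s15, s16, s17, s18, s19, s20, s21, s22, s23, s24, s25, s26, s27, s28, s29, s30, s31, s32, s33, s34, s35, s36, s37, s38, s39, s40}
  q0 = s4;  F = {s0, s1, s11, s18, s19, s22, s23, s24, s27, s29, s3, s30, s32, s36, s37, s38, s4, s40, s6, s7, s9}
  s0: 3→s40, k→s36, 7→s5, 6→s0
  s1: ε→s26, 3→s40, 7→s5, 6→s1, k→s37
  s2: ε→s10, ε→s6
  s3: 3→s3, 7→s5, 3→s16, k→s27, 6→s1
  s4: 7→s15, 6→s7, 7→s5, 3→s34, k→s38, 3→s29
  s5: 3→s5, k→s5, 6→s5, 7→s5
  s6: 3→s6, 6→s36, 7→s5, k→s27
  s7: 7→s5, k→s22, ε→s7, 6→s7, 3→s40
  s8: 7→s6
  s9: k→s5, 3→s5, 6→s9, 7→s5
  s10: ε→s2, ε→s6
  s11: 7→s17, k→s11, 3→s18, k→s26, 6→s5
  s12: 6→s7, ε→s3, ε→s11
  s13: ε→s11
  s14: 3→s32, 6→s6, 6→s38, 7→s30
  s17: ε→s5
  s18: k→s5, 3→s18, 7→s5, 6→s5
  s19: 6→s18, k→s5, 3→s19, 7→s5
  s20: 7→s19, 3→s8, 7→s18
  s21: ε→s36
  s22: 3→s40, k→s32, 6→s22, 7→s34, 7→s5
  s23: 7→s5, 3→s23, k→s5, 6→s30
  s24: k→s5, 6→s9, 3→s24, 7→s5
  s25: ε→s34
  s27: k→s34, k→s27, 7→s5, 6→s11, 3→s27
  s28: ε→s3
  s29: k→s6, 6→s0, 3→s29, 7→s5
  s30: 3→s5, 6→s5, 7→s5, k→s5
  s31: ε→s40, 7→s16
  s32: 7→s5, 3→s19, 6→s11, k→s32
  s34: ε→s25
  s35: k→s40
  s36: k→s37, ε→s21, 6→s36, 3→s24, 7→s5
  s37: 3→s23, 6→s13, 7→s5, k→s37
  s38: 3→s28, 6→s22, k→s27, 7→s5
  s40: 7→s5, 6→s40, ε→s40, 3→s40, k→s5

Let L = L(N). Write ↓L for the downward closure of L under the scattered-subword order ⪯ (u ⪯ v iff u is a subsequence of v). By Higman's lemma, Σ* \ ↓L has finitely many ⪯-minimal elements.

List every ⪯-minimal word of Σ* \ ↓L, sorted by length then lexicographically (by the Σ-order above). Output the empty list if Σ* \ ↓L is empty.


min(Σ*\↓L) = [7, 63k, kk66, 3k6363, 36k363].

|Q|=41, |F|=21, |δ|=122 (17 ε).
min D↑ (22 st, q0=0, F={1}): 0:7→1,3→2,k→3,6→4 1:7→1,3→1,k→1,6→1 2:7→1,3→2,k→5,6→6 3:7→1,3→7,k→8,6→9 4:7→1,3→10,k→9,6→4 5:7→1,3→5,k→8,6→11 6:7→1,3→10,k→11,6→6 7:7→1,3→7,k→8,6→12 8:7→1,3→8,k→8,6→13 9:7→1,3→10,k→14,6→9 10:7→1,3→10,k→1,6→10 11:7→1,3→15,k→16,6→11 12:7→1,3→10,k→16,6→12 13:7→1,3→17,k→13,6→1 14:7→1,3→18,k→14,6→13 15:7→1,3→15,k→1,6→19 16:7→1,3→20,k→16,6→13 17:7→1,3→17,k→1,6→1 18:7→1,3→18,k→1,6→17 19:7→1,3→1,k→1,6→19 20:7→1,3→20,k→1,6→21 21:7→1,3→1,k→1,6→1 (ε-aug+det+¬).
'7': N↓-sim [31, 5] end={s15,s17,s25,s34,s5} — reject; 1/1 del acc.
'63k': run [31, 22, 8, 1] end={s5} — reject; 3/3 single-dels accept.
'kk66': N↓-sim [31, 26, 14, 7, 1] end={s5} — reject; 4/4 deletions ∈↓L.
'3k6363': N↓-sim [31, 25, 17, 13, 6, 3, 1] end={s5} — reject; 6/6 deletions ∈↓L.
'36k363': run [31, 25, 16, 13, 6, 3, 1] end={s5} — reject; 6/6 del acc.
5 obstructions.


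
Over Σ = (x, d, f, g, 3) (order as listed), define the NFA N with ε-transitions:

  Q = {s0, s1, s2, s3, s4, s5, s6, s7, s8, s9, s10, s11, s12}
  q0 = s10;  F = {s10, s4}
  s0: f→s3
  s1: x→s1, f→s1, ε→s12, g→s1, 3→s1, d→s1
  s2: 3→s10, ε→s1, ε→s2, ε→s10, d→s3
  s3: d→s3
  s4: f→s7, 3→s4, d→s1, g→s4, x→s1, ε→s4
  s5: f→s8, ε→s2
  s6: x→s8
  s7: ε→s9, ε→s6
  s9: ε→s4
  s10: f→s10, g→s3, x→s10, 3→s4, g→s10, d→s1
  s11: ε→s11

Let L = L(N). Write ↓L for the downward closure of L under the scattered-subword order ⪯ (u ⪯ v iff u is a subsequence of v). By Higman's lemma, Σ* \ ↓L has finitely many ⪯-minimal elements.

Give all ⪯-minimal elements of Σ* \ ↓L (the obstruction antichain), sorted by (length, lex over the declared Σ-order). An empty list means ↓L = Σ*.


|Q|=13, |F|=2, |δ|=32 (10 ε).
min D↑ (3 st, q0=0, F={1}): 0:x→0,d→1,f→0,g→0,3→2 1:x→1,d→1,f→1,g→1,3→1 2:x→1,d→1,f→2,g→2,3→2 [Hopcroft].
'd': N↓-sim [9, 3] end={s1,s12,s3} rej; 1/1 single-dels accept.
'3x': N↓-sim [9, 7, 3] end={s1,s12,s8} — reject; 2/2 deletions ∈↓L.
2 words, ⪯-incomp.

A = [d, 3x].


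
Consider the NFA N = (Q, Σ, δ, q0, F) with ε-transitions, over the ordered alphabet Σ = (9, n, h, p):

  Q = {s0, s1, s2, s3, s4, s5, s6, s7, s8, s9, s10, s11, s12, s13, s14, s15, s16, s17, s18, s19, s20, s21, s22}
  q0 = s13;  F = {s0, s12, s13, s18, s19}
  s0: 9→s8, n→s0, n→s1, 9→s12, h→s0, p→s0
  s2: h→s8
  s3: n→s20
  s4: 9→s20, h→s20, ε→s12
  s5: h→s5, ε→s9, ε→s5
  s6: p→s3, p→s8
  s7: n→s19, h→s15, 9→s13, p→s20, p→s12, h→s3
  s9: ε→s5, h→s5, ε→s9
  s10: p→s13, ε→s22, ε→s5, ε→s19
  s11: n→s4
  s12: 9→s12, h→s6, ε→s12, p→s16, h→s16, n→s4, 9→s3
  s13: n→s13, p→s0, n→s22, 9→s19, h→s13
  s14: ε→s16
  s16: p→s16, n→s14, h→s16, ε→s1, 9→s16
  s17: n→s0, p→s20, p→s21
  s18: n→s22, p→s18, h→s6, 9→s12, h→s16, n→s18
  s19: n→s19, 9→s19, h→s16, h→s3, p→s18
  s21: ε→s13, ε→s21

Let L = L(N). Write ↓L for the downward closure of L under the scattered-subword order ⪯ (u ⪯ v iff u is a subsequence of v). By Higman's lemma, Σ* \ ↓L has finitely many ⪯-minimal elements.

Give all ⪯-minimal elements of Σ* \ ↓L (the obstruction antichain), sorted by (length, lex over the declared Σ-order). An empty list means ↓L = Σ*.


|Q|=23, |F|=5, |δ|=64 (13 ε).
min D↑ (6 st, q0=0, F={3}): 0:9→1,n→0,h→0,p→2 1:9→1,n→1,h→3,p→4 2:9→5,n→2,h→2,p→2 3:9→3,n→3,h→3,p→3 4:9→5,n→4,h→3,p→4 5:9→5,n→5,h→3,p→3 (ε-aug+det+¬).
'9h': run [14, 12, 7] end={s1,s14,s16,s20,s3,s6,s8} — reject; 2/2 del acc.
'p9p': run [14, 12, 9, 6] end={s1,s14,s16,s20,s3,s8} ∉↓L; 3/3 deletions ∈↓L.
2 words, ⪯-incomp.

A = [9h, p9p].


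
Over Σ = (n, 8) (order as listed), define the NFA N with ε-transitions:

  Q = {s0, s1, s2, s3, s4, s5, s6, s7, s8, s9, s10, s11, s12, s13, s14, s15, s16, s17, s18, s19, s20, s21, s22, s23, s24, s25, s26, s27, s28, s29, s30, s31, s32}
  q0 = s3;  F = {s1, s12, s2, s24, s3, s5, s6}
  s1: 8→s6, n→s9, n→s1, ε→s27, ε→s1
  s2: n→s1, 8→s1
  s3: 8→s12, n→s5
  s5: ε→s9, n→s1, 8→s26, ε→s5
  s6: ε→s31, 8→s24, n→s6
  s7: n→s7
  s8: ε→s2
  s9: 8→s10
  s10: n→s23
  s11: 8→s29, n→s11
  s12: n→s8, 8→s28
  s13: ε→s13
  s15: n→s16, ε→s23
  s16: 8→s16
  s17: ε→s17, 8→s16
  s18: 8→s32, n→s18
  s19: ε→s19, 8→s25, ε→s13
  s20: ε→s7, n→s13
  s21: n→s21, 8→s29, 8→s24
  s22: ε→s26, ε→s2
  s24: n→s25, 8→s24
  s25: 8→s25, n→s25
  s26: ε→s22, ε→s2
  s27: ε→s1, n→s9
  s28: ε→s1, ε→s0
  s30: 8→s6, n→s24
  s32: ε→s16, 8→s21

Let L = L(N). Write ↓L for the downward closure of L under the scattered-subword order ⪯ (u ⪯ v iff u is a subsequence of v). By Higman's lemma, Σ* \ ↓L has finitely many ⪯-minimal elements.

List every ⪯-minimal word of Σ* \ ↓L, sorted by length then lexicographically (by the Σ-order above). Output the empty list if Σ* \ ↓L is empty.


|Q|=33, |F|=7, |δ|=56 (20 ε).
min D↑ (8 st, q0=0, F={7}): 0:n→1,8→2 1:n→3,8→4 2:n→4,8→3 3:n→3,8→5 4:n→3,8→3 5:n→5,8→6 6:n→7,8→6 7:n→7,8→7 (ε-aug+det+¬).
'nn88n': |S_i|=[18, 14, 9, 6, 2, 1] end={s25} — reject; 5/5 del acc.
'8888n': run [18, 16, 11, 6, 2, 1] end={s25} — reject; 5/5 del acc.
2 minimals (antichain).

A = [nn88n, 8888n].


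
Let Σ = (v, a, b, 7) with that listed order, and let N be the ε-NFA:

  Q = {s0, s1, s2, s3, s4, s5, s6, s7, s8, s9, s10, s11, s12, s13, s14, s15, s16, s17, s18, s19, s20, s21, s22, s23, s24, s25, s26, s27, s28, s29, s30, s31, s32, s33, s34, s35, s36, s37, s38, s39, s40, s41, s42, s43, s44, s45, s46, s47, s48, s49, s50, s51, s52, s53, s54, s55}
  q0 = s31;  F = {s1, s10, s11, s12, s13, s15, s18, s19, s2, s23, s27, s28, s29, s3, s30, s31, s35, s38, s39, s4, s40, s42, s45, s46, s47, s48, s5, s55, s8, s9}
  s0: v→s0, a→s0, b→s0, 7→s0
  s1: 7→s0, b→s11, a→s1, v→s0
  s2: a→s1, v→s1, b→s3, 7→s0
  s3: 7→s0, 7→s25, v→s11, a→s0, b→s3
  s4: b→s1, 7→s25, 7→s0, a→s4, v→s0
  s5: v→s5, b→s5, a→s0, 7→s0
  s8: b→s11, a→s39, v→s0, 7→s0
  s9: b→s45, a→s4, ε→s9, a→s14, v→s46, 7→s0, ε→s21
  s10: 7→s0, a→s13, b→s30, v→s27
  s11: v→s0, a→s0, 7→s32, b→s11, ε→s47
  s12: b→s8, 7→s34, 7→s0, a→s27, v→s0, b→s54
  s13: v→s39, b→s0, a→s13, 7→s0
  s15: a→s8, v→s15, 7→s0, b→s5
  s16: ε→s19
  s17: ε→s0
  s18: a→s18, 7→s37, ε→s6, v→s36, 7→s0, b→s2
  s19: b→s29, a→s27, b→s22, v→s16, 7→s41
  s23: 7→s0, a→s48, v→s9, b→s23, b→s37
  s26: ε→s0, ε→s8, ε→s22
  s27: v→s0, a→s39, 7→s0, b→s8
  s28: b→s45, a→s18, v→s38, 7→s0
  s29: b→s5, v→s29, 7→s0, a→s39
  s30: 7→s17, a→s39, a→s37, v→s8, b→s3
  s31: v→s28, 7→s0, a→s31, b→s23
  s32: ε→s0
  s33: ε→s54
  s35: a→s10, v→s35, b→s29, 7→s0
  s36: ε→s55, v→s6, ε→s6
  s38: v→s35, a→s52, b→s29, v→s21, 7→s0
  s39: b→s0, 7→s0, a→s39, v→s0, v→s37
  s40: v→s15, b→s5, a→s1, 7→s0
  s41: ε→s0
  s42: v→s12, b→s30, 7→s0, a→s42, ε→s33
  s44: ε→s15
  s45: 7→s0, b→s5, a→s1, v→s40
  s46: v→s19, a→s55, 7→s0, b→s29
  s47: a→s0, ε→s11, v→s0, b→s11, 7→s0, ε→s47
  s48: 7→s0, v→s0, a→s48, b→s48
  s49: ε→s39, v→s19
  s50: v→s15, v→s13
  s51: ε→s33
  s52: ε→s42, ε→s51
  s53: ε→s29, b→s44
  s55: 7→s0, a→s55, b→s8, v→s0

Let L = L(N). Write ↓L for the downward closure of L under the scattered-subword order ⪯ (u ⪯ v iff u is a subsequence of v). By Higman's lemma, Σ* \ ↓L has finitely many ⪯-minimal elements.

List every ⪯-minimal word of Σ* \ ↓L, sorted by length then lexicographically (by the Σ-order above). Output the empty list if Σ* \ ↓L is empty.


Antichain: [7, bav, vavv, vbba, vvbab, vvvaab].

|Q|=56, |F|=30, |δ|=163 (23 ε).
min D↑ (30 st, q0=0, F={3}): 0:v→1,a→0,b→2,7→3 1:v→4,a→5,b→6,7→3 2:v→7,a→8,b→2,7→3 3:v→3,a→3,b→3,7→3 4:v→9,a→10,b→11,7→3 5:v→12,a→5,b→13,7→3 6:v→14,a→15,b→16,7→3 7:v→17,a→18,b→6,7→3 8:v→3,a→8,b→8,7→3 9:v→9,a→19,b→11,7→3 10:v→20,a→10,b→21,7→3 11:v→11,a→22,b→16,7→3 12:v→3,a→12,b→23,7→3 13:v→15,a→15,b→24,7→3 14:v→25,a→15,b→16,7→3 15:v→3,a→15,b→26,7→3 16:v→16,a→3,b→16,7→3 17:v→27,a→12,b→11,7→3 18:v→3,a→18,b→15,7→3 19:v→28,a→29,b→21,7→3 20:v→3,a→28,b→23,7→3 21:v→23,a→22,b→24,7→3 22:v→3,a→22,b→3,7→3 23:v→3,a→22,b→26,7→3 24:v→26,a→3,b→24,7→3 25:v→25,a→23,b→16,7→3 26:v→3,a→3,b→26,7→3 27:v→27,a→28,b→11,7→3 28:v→3,a→22,b→23,7→3 29:v→22,a→29,b→3,7→3.
'7': N↓-sim [47, 7] end={s0,s17,s25,s32,s34,s37,s41} — reject; 1/1 deletions ∈↓L.
'bav': |S_i|=[47, 32, 14, 2] end={s0,s37} ∉↓L; 3/3 single-dels accept.
'vavv': |S_i|=[47, 44, 29, 15, 3] end={s0,s37,s6} rej; 4/4 deletions ∈↓L.
'vbba': |S_i|=[47, 44, 20, 7, 1] end={s0} — reject; 4/4 deletions ∈↓L.
'vvbab': |S_i|=[47, 44, 37, 15, 3, 1] end={s0} ∉↓L; 5/5 deletions ∈↓L.
'vvvaab': |S_i|=[47, 44, 37, 27, 14, 4, 1] end={s0} ∉↓L; 6/6 del acc.
6 words, ⪯-incomp.


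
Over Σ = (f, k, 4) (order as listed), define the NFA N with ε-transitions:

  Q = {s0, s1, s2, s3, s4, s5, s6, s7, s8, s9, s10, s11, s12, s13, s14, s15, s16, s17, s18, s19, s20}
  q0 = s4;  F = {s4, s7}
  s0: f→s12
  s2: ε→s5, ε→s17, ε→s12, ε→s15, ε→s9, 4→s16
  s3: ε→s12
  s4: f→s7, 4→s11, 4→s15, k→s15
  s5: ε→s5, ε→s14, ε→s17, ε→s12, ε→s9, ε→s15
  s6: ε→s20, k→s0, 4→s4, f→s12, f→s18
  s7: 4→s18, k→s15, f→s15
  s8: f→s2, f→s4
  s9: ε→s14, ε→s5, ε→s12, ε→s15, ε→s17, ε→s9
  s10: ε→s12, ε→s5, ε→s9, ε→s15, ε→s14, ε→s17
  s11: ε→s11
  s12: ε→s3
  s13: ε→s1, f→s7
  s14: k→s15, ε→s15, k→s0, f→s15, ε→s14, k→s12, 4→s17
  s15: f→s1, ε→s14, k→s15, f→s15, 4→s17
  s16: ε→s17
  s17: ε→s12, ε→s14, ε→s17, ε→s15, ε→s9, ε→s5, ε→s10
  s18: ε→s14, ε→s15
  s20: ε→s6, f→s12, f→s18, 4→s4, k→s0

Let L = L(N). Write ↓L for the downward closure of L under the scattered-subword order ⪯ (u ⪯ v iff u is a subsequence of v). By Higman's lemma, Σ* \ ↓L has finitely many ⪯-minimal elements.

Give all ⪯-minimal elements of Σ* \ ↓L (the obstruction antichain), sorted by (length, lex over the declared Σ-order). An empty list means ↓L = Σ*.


|Q|=21, |F|=2, |δ|=71 (42 ε).
min D↑ (3 st, q0=0, F={2}): 0:f→1,k→2,4→2 1:f→2,k→2,4→2 2:f→2,k→2,4→2 (ε-aug+det+¬).
'k': N↓-sim [14, 10] end={s0,s1,s10,s12,s14,s15,s17,s3,s5,s9} ∉↓L; 1/1 single-dels accept.
'4': N↓-sim [14, 12] end={s0,s1,s10,s11,s12,s14,s15,s17,s18,s3,s5,s9} rej; 1/1 single-dels accept.
'ff': run [14, 12, 10] end={s0,s1,s10,s12,s14,s15,s17,s3,s5,s9} ∉↓L; 2/2 single-dels accept.
3 obstructions.

min(Σ*\↓L) = [k, 4, ff].


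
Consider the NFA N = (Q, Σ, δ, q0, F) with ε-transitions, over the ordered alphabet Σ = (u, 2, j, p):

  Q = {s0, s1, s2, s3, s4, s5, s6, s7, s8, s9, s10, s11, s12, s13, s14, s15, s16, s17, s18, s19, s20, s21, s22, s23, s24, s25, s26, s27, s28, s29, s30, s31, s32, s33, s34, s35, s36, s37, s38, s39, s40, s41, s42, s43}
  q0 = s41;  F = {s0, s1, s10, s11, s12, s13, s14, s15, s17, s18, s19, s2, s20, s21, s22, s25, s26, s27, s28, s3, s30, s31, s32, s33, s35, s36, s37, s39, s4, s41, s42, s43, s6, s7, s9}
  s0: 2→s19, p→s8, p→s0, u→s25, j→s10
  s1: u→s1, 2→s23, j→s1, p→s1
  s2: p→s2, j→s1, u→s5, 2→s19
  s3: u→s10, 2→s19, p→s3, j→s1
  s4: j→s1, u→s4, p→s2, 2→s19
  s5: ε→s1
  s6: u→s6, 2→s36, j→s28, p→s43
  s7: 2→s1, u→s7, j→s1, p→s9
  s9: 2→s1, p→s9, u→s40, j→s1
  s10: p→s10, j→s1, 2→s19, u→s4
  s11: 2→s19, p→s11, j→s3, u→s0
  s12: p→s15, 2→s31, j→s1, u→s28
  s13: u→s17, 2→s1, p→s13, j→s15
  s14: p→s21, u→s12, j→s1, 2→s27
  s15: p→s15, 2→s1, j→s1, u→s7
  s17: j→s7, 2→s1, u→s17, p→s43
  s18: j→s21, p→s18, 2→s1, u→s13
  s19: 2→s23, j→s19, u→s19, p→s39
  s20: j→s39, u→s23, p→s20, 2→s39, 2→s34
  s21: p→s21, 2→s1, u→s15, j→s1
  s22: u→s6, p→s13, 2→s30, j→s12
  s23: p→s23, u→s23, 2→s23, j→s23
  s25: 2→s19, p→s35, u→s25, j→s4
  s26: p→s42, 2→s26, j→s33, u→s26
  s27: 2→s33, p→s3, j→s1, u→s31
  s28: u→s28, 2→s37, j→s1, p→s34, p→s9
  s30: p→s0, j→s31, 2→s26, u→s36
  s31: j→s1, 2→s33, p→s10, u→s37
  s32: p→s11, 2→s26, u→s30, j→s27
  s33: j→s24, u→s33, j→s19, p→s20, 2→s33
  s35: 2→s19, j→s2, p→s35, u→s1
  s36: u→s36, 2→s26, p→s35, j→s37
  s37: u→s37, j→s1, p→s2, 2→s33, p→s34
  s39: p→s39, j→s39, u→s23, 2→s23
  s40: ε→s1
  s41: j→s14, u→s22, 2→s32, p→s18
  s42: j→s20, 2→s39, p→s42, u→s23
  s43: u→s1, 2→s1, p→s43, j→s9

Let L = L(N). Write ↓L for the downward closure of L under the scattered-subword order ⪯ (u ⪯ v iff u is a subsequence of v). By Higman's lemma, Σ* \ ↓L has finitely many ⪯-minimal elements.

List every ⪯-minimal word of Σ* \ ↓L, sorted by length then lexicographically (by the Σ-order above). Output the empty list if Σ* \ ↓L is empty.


min(Σ*\↓L) = [jj2, p22, 22pu, uupu2].

|Q|=44, |F|=35, |δ|=151 (2 ε).
min D↑ (36 st, q0=0, F={25}): 0:u→1,2→2,j→3,p→4 1:u→5,2→6,j→7,p→8 2:u→6,2→9,j→10,p→11 3:u→7,2→10,j→12,p→13 4:u→8,2→12,j→13,p→4 5:u→5,2→14,j→15,p→16 6:u→14,2→9,j→17,p→18 7:u→15,2→17,j→12,p→19 8:u→20,2→12,j→19,p→8 9:u→9,2→9,j→21,p→22 10:u→17,2→21,j→12,p→23 11:u→18,2→24,j→23,p→11 12:u→12,2→25,j→12,p→12 13:u→19,2→12,j→12,p→13 14:u→14,2→9,j→26,p→27 15:u→15,2→26,j→12,p→28 16:u→12,2→12,j→28,p→16 17:u→26,2→21,j→12,p→29 18:u→30,2→24,j→29,p→18 19:u→31,2→12,j→12,p→19 20:u→20,2→12,j→31,p→16 21:u→21,2→21,j→24,p→32 22:u→25,2→33,j→32,p→22 23:u→29,2→24,j→12,p→23 24:u→24,2→25,j→24,p→33 25:u→25,2→25,j→25,p→25 26:u→26,2→21,j→12,p→34 27:u→12,2→24,j→34,p→27 28:u→12,2→12,j→12,p→28 29:u→35,2→24,j→12,p→29 30:u→30,2→24,j→35,p→27 31:u→31,2→12,j→12,p→28 32:u→25,2→33,j→33,p→32 33:u→25,2→25,j→33,p→33 34:u→12,2→24,j→12,p→34 35:u→35,2→24,j→12,p→34.
'jj2': N↓-sim [41, 24, 5, 1] end={s23} rej; 3/3 deletions ∈↓L.
'p22': |S_i|=[41, 26, 5, 1] end={s23} ∉↓L; 3/3 deletions ∈↓L.
'22pu': |S_i|=[41, 26, 9, 5, 1] end={s23} — reject; 4/4 single-dels accept.
'uupu2': N↓-sim [41, 33, 24, 13, 6, 1] end={s23} rej; 5/5 del acc.
4 words, ⪯-incomp.


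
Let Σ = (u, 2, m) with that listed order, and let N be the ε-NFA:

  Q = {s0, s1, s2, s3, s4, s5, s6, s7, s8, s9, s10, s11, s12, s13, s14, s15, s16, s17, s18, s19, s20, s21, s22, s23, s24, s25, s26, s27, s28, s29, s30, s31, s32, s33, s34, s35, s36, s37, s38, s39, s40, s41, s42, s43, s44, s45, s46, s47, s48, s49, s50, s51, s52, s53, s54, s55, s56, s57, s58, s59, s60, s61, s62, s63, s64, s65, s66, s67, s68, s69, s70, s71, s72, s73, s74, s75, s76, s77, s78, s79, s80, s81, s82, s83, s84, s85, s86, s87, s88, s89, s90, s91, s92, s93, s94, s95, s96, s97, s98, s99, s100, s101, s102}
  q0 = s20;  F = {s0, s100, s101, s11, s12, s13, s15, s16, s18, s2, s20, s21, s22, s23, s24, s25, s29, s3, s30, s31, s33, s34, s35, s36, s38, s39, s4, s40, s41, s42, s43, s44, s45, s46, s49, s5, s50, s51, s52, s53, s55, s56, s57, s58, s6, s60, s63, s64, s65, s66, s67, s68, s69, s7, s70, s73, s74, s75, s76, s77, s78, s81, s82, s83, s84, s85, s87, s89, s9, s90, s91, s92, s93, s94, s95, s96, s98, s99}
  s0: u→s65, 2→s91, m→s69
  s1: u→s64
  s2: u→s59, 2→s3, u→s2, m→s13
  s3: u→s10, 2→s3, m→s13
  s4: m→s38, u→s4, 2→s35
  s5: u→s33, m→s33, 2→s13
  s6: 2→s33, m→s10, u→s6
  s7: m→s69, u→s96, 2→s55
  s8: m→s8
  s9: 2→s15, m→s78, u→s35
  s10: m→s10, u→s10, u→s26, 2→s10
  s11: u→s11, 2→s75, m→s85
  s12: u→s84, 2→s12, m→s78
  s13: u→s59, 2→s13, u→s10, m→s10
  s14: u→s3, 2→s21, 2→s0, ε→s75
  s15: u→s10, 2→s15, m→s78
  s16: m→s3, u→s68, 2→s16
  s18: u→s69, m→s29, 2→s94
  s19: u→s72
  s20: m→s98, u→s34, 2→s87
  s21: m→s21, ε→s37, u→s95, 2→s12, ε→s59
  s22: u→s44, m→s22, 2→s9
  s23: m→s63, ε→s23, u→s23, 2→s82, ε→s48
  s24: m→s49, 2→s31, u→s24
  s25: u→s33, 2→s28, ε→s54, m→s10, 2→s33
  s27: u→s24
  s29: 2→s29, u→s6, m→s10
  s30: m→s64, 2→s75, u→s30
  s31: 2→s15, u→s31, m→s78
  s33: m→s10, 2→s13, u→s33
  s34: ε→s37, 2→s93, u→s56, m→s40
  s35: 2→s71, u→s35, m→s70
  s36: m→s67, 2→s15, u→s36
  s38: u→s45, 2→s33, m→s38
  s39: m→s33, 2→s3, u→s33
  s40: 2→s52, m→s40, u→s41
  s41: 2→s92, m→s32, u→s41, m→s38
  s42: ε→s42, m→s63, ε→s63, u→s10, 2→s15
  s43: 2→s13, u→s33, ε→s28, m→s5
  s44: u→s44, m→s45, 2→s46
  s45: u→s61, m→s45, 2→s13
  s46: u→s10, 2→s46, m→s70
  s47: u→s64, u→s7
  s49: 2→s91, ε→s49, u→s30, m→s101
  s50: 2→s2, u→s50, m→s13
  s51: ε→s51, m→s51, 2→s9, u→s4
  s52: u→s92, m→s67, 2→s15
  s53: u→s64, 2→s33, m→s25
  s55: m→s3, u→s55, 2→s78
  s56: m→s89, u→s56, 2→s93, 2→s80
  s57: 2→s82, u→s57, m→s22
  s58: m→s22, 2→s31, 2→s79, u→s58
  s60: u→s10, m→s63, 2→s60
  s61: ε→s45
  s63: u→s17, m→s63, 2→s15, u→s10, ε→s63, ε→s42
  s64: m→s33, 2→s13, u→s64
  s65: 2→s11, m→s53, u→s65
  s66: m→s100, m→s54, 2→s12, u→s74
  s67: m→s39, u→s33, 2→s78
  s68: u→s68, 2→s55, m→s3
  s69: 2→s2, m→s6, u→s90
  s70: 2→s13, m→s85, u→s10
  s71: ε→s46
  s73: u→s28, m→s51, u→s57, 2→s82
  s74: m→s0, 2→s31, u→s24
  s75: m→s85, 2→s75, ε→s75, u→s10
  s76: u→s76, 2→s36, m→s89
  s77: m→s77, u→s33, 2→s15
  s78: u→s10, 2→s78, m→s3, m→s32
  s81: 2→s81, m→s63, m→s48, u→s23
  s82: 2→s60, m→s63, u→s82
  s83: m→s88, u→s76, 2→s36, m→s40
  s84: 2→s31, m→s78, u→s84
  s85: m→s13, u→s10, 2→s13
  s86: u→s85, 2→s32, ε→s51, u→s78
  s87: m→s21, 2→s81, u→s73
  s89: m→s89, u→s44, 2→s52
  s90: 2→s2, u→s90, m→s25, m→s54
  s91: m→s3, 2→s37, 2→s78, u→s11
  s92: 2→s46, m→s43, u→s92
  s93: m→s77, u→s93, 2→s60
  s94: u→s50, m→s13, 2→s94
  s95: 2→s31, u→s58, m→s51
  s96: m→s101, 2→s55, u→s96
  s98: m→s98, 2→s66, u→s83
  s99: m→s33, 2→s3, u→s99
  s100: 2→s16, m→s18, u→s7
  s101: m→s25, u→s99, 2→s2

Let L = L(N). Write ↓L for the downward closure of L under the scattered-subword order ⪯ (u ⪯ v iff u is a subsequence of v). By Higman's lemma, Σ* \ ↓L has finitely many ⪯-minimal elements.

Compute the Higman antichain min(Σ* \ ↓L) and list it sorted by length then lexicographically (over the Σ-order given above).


|Q|=103, |F|=78, |δ|=282 (18 ε).
min D↑ (78 st, q0=0, F={29}): 0:u→1,2→2,m→3 1:u→4,2→5,m→6 2:u→7,2→8,m→9 3:u→10,2→11,m→3 4:u→4,2→5,m→12 5:u→5,2→13,m→14 6:u→15,2→16,m→6 7:u→17,2→18,m→19 8:u→20,2→8,m→21 9:u→22,2→23,m→9 10:u→24,2→25,m→6 11:u→26,2→23,m→27 12:u→28,2→16,m→12 13:u→29,2→13,m→21 14:u→30,2→31,m→14 15:u→15,2→32,m→33 16:u→32,2→31,m→34 17:u→17,2→18,m→35 18:u→18,2→13,m→21 19:u→36,2→37,m→19 20:u→20,2→18,m→21 21:u→29,2→31,m→21 22:u→38,2→39,m→19 23:u→40,2→23,m→41 24:u→24,2→25,m→12 25:u→25,2→31,m→34 26:u→42,2→39,m→43 27:u→44,2→45,m→46 28:u→28,2→47,m→48 29:u→29,2→29,m→29 30:u→30,2→49,m→29 31:u→29,2→31,m→41 32:u→32,2→47,m→50 33:u→48,2→30,m→33 34:u→30,2→41,m→51 35:u→28,2→37,m→35 36:u→36,2→52,m→33 37:u→52,2→31,m→41 38:u→38,2→39,m→35 39:u→39,2→31,m→41 40:u→40,2→39,m→41 41:u→29,2→41,m→53 42:u→42,2→39,m→54 43:u→55,2→56,m→57 44:u→58,2→59,m→57 45:u→60,2→45,m→53 46:u→57,2→61,m→62 47:u→29,2→47,m→63 48:u→48,2→49,m→48 49:u→29,2→49,m→29 50:u→30,2→49,m→64 51:u→30,2→53,m→30 52:u→52,2→47,m→63 53:u→29,2→53,m→49 54:u→65,2→56,m→66 55:u→55,2→67,m→68 56:u→67,2→41,m→53 57:u→69,2→70,m→71 58:u→58,2→59,m→66 59:u→59,2→41,m→53 60:u→60,2→59,m→53 61:u→72,2→61,m→49 62:u→71,2→62,m→29 63:u→29,2→49,m→73 64:u→30,2→49,m→30 65:u→65,2→74,m→75 66:u→76,2→70,m→77 67:u→67,2→74,m→73 68:u→75,2→30,m→77 69:u→69,2→70,m→77 70:u→70,2→53,m→49 71:u→71,2→30,m→29 72:u→72,2→70,m→49 73:u→29,2→49,m→49 74:u→29,2→74,m→73 75:u→75,2→49,m→30 76:u→76,2→53,m→30 77:u→30,2→30,m→29 (ε-aug+det+¬).
'u22u': run [92, 80, 39, 18, 4] end={s10,s17,s26,s59} rej; 4/4 single-dels accept.
'22mu': |S_i|=[92, 82, 40, 14, 4] end={s10,s17,s26,s59} — reject; 4/4 del acc.
'u2mum': run [92, 80, 39, 20, 6, 2] end={s10,s26} ∉↓L; 5/5 del acc.
'uumu2u': N↓-sim [92, 80, 69, 45, 25, 10, 3] end={s10,s26,s59} rej; 6/6 single-dels accept.
'umum2m': N↓-sim [92, 80, 55, 35, 18, 6, 2] end={s10,s26} ∉↓L; 6/6 del acc.
'm2mmmm': |S_i|=[92, 80, 58, 43, 25, 10, 2] end={s10,s26} — reject; 6/6 single-dels accept.
6 words, ⪯-incomp.

Antichain: [u22u, 22mu, u2mum, uumu2u, umum2m, m2mmmm].


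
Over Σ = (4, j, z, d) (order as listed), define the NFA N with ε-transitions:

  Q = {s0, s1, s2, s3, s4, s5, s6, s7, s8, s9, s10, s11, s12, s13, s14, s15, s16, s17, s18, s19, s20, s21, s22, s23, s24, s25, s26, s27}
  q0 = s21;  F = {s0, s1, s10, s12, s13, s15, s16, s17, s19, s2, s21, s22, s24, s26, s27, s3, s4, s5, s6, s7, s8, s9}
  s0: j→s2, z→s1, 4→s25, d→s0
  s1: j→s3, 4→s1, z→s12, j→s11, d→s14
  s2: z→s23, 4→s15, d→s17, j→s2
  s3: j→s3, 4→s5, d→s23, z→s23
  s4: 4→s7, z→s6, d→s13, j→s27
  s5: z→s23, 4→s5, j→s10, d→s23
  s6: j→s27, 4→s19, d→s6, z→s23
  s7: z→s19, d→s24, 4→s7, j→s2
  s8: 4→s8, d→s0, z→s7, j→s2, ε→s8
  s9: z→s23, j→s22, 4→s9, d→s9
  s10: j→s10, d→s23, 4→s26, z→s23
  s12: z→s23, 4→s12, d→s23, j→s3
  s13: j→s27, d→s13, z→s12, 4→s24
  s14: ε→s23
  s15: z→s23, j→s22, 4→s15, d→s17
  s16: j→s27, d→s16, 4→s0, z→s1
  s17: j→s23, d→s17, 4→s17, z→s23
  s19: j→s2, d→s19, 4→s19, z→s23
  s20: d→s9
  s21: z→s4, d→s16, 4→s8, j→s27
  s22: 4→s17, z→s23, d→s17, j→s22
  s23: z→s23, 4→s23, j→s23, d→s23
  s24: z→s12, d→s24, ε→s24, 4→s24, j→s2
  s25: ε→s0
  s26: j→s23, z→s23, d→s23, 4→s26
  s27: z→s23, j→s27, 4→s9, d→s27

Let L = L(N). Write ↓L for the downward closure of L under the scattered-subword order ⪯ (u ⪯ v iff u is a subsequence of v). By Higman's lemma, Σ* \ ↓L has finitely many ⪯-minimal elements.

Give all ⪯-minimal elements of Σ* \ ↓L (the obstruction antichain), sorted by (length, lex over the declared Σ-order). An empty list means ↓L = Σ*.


|Q|=28, |F|=22, |δ|=98 (4 ε).
min D↑ (23 st, q0=0, F={9}): 0:4→1,j→2,z→3,d→4 1:4→1,j→5,z→6,d→7 2:4→8,j→2,z→9,d→2 3:4→6,j→2,z→10,d→11 4:4→7,j→2,z→12,d→4 5:4→13,j→5,z→9,d→14 6:4→6,j→5,z→15,d→16 7:4→7,j→5,z→12,d→7 8:4→8,j→17,z→9,d→8 9:4→9,j→9,z→9,d→9 10:4→15,j→2,z→9,d→10 11:4→16,j→2,z→18,d→11 12:4→12,j→19,z→18,d→9 13:4→13,j→17,z→9,d→14 14:4→14,j→9,z→9,d→14 15:4→15,j→5,z→9,d→15 16:4→16,j→5,z→18,d→16 17:4→14,j→17,z→9,d→14 18:4→18,j→19,z→9,d→9 19:4→20,j→19,z→9,d→9 20:4→20,j→21,z→9,d→9 21:4→22,j→21,z→9,d→9 22:4→22,j→9,z→9,d→9 [Hopcroft].
'jz': |S_i|=[26, 12, 1] end={s23} ∉↓L; 2/2 single-dels accept.
'zzz': |S_i|=[26, 21, 14, 1] end={s23} ∉↓L; 3/3 single-dels accept.
'dzd': N↓-sim [26, 22, 9, 2] end={s14,s23} — reject; 3/3 single-dels accept.
'4jdj': |S_i|=[26, 20, 10, 2, 1] end={s23} ∉↓L; 4/4 del acc.
'j4j4j': |S_i|=[26, 12, 8, 5, 3, 1] end={s23} — reject; 5/5 del acc.
5 obstructions.

min(Σ*\↓L) = [jz, zzz, dzd, 4jdj, j4j4j].


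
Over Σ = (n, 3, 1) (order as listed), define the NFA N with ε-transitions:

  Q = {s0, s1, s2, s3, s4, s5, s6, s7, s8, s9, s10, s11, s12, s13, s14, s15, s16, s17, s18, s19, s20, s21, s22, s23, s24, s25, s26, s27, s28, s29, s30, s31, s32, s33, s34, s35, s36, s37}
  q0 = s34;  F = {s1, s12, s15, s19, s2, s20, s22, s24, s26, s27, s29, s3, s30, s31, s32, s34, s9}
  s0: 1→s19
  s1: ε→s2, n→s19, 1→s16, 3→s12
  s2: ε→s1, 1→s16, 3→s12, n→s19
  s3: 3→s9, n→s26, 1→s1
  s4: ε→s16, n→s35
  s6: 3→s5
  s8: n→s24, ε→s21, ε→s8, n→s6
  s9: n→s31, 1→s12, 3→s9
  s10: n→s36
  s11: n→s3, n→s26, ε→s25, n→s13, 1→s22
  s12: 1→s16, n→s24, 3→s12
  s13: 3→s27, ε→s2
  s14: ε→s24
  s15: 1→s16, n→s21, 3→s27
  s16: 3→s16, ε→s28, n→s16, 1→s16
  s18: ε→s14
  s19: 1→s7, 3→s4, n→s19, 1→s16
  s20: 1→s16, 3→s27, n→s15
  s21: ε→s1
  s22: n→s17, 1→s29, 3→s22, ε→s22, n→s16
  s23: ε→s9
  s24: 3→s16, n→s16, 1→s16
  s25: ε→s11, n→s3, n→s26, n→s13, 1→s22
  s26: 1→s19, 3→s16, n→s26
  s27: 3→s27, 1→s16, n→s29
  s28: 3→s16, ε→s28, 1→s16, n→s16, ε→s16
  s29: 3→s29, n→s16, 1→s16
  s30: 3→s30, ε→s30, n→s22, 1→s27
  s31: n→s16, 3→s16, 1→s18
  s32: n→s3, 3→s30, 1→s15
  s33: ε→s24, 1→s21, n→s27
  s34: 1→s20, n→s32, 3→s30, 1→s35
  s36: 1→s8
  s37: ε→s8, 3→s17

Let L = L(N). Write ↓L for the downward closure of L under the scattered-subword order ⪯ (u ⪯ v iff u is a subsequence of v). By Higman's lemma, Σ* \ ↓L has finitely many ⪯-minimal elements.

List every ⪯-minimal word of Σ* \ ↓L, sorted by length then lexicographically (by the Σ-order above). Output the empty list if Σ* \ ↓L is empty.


|Q|=38, |F|=17, |δ|=98 (19 ε).
min D↑ (17 st, q0=0, F={8}): 0:n→1,3→2,1→3 1:n→4,3→2,1→5 2:n→6,3→2,1→7 3:n→5,3→7,1→8 4:n→9,3→10,1→11 5:n→11,3→7,1→8 6:n→8,3→6,1→12 7:n→12,3→7,1→8 8:n→8,3→8,1→8 9:n→9,3→8,1→13 10:n→14,3→10,1→15 11:n→13,3→15,1→8 12:n→8,3→12,1→8 13:n→13,3→8,1→8 14:n→8,3→8,1→16 15:n→16,3→15,1→8 16:n→8,3→8,1→8 [Hopcroft].
'11': run [26, 17, 3] end={s16,s28,s7} rej; 2/2 deletions ∈↓L.
'3nn': run [26, 15, 10, 3] end={s16,s17,s28} — reject; 3/3 del acc.
'nnn3': run [26, 24, 20, 12, 4] end={s16,s28,s35,s4} — reject; 4/4 del acc.
3 obstructions.

Antichain: [11, 3nn, nnn3].
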